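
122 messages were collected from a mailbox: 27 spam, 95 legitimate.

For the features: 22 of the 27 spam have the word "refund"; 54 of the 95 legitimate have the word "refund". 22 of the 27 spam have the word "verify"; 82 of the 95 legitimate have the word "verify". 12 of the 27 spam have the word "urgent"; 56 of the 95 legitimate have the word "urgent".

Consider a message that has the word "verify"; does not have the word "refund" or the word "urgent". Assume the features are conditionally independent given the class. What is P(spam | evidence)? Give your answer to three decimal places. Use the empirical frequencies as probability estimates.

spam: (27/122) × (5/27) × (22/27) × (15/27) ≈ 0.0185522
legitimate: (95/122) × (41/95) × (82/95) × (39/95) ≈ 0.119085
P(spam | x) = 0.0185522 / 0.1376372 ≈ 0.135

0.135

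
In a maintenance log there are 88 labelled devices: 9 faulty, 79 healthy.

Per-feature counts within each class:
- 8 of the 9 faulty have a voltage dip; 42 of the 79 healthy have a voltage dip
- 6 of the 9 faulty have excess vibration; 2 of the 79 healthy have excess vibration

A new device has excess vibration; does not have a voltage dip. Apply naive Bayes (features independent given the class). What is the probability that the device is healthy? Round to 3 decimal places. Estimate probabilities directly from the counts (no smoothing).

0.584

faulty: (9/88) × (1/9) × (6/9) ≈ 0.00757576
healthy: (79/88) × (37/79) × (2/79) ≈ 0.0106444
P(healthy | x) = 0.0106444 / 0.01822016 ≈ 0.584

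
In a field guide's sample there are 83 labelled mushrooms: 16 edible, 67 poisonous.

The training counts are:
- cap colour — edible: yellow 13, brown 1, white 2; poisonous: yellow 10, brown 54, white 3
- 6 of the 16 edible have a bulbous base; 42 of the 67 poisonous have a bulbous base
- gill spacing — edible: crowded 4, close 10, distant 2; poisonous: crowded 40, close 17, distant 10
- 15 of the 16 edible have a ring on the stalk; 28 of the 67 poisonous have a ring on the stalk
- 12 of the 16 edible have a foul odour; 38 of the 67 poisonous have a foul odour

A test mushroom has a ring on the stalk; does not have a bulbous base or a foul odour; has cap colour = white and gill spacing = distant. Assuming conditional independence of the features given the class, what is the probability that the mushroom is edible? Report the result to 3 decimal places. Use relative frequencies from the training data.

edible: (16/83) × (2/16) × (10/16) × (2/16) × (15/16) × (4/16) ≈ 0.000441218
poisonous: (67/83) × (3/67) × (25/67) × (10/67) × (28/67) × (29/67) ≈ 0.000364116
P(edible | x) = 0.000441218 / 0.000805334 ≈ 0.548

0.548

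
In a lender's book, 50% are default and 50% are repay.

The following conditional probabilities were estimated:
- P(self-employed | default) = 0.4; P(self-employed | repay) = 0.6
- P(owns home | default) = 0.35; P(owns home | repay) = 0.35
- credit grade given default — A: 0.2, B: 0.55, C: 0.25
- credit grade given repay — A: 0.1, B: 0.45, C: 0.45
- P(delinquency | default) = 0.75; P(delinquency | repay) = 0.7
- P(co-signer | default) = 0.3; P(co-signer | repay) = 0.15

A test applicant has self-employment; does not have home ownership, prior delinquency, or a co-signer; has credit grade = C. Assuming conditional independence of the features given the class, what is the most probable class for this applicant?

default: 0.5 × 0.4 × (1−0.35) × 0.25 × (1−0.75) × (1−0.3) = 0.0056875
repay: 0.5 × 0.6 × (1−0.35) × 0.45 × (1−0.7) × (1−0.15) = 0.02237625
Highest score → repay.

repay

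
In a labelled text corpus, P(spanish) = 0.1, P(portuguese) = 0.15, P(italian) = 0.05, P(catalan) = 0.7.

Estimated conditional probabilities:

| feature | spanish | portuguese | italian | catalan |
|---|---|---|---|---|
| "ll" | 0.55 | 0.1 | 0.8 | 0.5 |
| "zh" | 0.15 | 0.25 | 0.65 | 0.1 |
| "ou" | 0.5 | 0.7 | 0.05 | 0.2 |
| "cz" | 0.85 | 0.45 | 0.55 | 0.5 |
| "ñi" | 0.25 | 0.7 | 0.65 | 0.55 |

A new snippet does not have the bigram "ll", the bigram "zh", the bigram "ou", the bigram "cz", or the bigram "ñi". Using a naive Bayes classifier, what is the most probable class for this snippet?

spanish: 0.1 × (1−0.55) × (1−0.15) × (1−0.5) × (1−0.85) × (1−0.25) = 0.0021515625
portuguese: 0.15 × (1−0.1) × (1−0.25) × (1−0.7) × (1−0.45) × (1−0.7) = 0.005011875
italian: 0.05 × (1−0.8) × (1−0.65) × (1−0.05) × (1−0.55) × (1−0.65) = 0.0005236875
catalan: 0.7 × (1−0.5) × (1−0.1) × (1−0.2) × (1−0.5) × (1−0.55) = 0.0567
Highest score → catalan.

catalan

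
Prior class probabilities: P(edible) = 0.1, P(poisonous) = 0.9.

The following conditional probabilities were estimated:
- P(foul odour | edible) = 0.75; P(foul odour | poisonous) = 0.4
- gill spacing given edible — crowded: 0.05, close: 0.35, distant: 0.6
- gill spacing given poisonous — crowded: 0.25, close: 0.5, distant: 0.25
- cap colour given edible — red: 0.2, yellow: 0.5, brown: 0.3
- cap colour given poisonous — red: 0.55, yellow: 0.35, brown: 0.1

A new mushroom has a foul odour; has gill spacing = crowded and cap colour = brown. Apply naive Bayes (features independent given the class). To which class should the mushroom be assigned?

poisonous

edible: 0.1 × 0.75 × 0.05 × 0.3 = 0.001125
poisonous: 0.9 × 0.4 × 0.25 × 0.1 = 0.009
Highest score → poisonous.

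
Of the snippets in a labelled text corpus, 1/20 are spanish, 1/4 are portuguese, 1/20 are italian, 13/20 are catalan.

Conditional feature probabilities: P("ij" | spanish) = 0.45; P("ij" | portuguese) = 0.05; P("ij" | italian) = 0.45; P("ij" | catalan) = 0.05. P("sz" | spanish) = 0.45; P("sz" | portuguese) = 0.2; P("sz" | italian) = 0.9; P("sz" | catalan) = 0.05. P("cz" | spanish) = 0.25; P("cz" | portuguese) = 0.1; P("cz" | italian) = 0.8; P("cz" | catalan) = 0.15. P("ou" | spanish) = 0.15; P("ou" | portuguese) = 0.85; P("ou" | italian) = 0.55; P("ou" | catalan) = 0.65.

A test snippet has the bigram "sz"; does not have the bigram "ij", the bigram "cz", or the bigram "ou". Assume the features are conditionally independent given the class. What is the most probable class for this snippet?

spanish: 0.05 × (1−0.45) × 0.45 × (1−0.25) × (1−0.15) = 0.0078890625
portuguese: 0.25 × (1−0.05) × 0.2 × (1−0.1) × (1−0.85) = 0.0064125
italian: 0.05 × (1−0.45) × 0.9 × (1−0.8) × (1−0.55) = 0.0022275
catalan: 0.65 × (1−0.05) × 0.05 × (1−0.15) × (1−0.65) = 0.0091853125
Highest score → catalan.

catalan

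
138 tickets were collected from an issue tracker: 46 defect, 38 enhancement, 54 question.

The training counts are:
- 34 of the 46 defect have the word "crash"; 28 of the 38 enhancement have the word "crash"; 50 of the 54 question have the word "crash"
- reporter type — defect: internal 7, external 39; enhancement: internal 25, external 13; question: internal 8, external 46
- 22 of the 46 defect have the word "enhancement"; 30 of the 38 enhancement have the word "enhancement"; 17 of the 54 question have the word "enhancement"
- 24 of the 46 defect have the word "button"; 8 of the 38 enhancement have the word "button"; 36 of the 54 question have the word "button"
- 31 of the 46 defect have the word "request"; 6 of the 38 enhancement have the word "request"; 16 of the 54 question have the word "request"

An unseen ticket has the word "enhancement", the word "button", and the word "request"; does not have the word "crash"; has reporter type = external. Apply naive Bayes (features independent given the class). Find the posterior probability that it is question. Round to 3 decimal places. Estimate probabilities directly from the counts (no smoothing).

0.105

defect: (46/138) × (12/46) × (39/46) × (22/46) × (24/46) × (31/46) ≈ 0.0123974
enhancement: (38/138) × (10/38) × (13/38) × (30/38) × (8/38) × (6/38) ≈ 0.000650568
question: (54/138) × (4/54) × (46/54) × (17/54) × (36/54) × (16/54) ≈ 0.00153545
P(question | x) = 0.00153545 / 0.014583418 ≈ 0.105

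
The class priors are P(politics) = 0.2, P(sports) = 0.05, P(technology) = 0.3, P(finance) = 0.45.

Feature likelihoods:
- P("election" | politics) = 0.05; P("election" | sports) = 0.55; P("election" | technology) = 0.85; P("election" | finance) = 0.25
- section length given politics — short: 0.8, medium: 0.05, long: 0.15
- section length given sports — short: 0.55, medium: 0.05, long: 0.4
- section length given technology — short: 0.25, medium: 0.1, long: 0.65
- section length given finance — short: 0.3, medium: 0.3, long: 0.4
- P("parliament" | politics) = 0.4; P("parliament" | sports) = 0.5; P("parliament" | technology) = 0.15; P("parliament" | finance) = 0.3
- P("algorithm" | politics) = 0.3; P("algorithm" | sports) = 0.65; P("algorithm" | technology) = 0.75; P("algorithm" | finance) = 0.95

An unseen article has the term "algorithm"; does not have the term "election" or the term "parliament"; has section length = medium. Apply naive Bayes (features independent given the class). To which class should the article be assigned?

finance

politics: 0.2 × (1−0.05) × 0.05 × (1−0.4) × 0.3 = 0.00171
sports: 0.05 × (1−0.55) × 0.05 × (1−0.5) × 0.65 = 0.000365625
technology: 0.3 × (1−0.85) × 0.1 × (1−0.15) × 0.75 = 0.00286875
finance: 0.45 × (1−0.25) × 0.3 × (1−0.3) × 0.95 = 0.06733125
Highest score → finance.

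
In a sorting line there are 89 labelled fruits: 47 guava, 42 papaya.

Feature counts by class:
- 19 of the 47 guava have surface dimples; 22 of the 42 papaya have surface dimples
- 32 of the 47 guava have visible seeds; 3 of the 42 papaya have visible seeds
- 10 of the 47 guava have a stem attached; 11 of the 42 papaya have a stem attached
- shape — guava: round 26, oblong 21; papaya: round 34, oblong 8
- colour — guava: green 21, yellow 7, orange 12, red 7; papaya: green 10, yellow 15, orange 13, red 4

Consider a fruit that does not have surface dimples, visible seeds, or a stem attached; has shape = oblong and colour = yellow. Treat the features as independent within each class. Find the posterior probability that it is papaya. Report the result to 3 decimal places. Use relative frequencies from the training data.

0.666

guava: (47/89) × (28/47) × (15/47) × (37/47) × (21/47) × (7/47) ≈ 0.00526001
papaya: (42/89) × (20/42) × (39/42) × (31/42) × (8/42) × (15/42) ≈ 0.0104773
P(papaya | x) = 0.0104773 / 0.01573731 ≈ 0.666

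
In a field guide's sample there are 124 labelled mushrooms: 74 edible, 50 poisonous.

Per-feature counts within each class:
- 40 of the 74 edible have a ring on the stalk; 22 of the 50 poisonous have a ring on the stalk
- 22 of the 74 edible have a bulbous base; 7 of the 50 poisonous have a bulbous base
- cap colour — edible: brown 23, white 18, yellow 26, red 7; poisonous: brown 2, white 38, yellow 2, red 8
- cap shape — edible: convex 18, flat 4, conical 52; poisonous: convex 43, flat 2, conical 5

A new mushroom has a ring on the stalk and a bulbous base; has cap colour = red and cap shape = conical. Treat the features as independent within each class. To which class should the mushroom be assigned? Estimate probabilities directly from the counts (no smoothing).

edible

edible: (74/124) × (40/74) × (22/74) × (7/74) × (52/74) ≈ 0.00637481
poisonous: (50/124) × (22/50) × (7/50) × (8/50) × (5/50) ≈ 0.000397419
Highest score → edible.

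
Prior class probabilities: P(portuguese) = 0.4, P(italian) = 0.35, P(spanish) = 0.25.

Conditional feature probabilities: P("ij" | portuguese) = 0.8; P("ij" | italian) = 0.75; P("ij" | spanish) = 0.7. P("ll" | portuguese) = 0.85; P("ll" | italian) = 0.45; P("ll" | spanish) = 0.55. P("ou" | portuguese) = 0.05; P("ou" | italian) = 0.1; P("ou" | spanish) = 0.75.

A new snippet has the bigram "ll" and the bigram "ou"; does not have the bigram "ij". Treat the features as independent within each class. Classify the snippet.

spanish

portuguese: 0.4 × (1−0.8) × 0.85 × 0.05 = 0.0034
italian: 0.35 × (1−0.75) × 0.45 × 0.1 = 0.0039375
spanish: 0.25 × (1−0.7) × 0.55 × 0.75 = 0.0309375
Highest score → spanish.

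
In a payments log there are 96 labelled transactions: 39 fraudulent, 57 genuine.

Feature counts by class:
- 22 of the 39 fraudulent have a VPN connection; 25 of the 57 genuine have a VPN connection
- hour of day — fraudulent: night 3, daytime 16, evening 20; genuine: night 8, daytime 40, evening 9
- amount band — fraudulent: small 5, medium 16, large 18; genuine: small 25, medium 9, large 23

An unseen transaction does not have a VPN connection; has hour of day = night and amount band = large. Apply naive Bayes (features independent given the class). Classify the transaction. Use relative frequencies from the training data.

fraudulent: (39/96) × (17/39) × (3/39) × (18/39) ≈ 0.00628698
genuine: (57/96) × (32/57) × (8/57) × (23/57) ≈ 0.0188776
Highest score → genuine.

genuine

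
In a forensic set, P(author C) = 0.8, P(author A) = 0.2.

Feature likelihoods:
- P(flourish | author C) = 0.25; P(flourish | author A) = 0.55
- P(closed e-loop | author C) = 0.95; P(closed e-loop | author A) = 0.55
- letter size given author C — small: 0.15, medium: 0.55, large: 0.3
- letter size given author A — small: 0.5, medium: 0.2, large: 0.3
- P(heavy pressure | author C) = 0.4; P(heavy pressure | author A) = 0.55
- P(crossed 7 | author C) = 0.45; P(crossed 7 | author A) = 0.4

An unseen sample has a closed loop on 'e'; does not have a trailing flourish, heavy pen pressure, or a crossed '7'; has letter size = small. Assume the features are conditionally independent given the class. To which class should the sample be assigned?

author C: 0.8 × (1−0.25) × 0.95 × 0.15 × (1−0.4) × (1−0.45) = 0.028215
author A: 0.2 × (1−0.55) × 0.55 × 0.5 × (1−0.55) × (1−0.4) = 0.0066825
Highest score → author C.

author C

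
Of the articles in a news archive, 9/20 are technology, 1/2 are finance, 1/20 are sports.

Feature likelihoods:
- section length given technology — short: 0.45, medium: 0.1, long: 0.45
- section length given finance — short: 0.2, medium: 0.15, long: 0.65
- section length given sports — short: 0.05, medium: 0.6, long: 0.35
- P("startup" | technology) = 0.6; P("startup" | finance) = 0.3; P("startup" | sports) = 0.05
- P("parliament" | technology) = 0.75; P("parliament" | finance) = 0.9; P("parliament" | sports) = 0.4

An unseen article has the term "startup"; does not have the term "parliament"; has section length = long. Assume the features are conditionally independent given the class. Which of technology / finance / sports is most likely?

technology: 0.45 × 0.45 × 0.6 × (1−0.75) = 0.030375
finance: 0.5 × 0.65 × 0.3 × (1−0.9) = 0.00975
sports: 0.05 × 0.35 × 0.05 × (1−0.4) = 0.000525
Highest score → technology.

technology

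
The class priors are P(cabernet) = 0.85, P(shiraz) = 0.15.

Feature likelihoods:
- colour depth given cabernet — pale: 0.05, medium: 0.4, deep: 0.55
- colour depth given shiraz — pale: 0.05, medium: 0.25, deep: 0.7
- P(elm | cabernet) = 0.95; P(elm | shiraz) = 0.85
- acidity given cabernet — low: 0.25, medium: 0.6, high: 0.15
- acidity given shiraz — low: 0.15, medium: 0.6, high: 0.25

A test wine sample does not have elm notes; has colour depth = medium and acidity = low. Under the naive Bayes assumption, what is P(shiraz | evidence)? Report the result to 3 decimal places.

0.166

cabernet: 0.85 × 0.4 × (1−0.95) × 0.25 = 0.00425
shiraz: 0.15 × 0.25 × (1−0.85) × 0.15 = 0.00084375
P(shiraz | x) = 0.00084375 / 0.00509375 ≈ 0.166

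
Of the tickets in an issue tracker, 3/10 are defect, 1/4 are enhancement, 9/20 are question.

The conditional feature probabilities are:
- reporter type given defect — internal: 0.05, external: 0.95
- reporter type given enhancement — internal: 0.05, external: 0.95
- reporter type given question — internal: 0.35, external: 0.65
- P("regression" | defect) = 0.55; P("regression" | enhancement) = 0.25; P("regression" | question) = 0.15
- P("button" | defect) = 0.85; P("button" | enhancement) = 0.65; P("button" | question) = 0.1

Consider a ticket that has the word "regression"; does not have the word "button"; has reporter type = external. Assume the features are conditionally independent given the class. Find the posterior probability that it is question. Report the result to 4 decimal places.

defect: 0.3 × 0.95 × 0.55 × (1−0.85) = 0.0235125
enhancement: 0.25 × 0.95 × 0.25 × (1−0.65) = 0.02078125
question: 0.45 × 0.65 × 0.15 × (1−0.1) = 0.0394875
P(question | x) = 0.0394875 / 0.08378125 ≈ 0.4713

0.4713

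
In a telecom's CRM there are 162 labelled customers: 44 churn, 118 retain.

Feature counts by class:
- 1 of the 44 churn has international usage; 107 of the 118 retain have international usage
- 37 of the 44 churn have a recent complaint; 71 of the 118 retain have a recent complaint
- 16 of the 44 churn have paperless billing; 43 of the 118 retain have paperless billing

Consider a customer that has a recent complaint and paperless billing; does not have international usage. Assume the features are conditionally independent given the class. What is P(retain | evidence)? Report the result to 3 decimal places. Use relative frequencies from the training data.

0.155

churn: (44/162) × (43/44) × (37/44) × (16/44) ≈ 0.0811652
retain: (118/162) × (11/118) × (71/118) × (43/118) ≈ 0.0148881
P(retain | x) = 0.0148881 / 0.0960533 ≈ 0.155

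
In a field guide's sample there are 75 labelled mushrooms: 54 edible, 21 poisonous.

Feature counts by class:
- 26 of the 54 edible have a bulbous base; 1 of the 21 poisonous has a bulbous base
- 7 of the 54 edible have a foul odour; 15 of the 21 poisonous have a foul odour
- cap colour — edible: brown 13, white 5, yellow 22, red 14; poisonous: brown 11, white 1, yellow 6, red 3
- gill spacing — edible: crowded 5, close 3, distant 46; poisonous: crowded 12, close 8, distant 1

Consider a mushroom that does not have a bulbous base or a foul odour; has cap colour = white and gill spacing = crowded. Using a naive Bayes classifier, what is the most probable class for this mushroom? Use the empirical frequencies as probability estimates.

edible: (54/75) × (28/54) × (47/54) × (5/54) × (5/54) ≈ 0.00278582
poisonous: (21/75) × (20/21) × (6/21) × (1/21) × (12/21) ≈ 0.00207321
Highest score → edible.

edible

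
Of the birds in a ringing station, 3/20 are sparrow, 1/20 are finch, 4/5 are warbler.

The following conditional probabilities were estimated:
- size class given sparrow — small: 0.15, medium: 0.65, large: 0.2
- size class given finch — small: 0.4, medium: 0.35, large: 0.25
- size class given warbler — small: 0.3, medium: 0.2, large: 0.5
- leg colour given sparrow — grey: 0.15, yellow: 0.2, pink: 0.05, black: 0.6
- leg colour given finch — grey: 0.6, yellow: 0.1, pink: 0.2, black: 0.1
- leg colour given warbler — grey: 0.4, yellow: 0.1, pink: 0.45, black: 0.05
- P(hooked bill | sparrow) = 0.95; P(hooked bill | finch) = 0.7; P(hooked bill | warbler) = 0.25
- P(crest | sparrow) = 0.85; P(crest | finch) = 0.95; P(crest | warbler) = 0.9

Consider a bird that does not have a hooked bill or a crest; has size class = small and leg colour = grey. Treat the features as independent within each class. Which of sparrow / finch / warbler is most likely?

sparrow: 0.15 × 0.15 × 0.15 × (1−0.95) × (1−0.85) = 0.0000253125
finch: 0.05 × 0.4 × 0.6 × (1−0.7) × (1−0.95) = 0.00018
warbler: 0.8 × 0.3 × 0.4 × (1−0.25) × (1−0.9) = 0.0072
Highest score → warbler.

warbler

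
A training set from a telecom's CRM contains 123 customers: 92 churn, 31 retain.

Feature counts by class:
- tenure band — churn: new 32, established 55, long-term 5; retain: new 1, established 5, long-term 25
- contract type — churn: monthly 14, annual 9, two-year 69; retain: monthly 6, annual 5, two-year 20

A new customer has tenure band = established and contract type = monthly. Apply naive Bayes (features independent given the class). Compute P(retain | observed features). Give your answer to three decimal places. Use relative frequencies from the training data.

churn: (92/123) × (55/92) × (14/92) ≈ 0.0680452
retain: (31/123) × (5/31) × (6/31) ≈ 0.00786782
P(retain | x) = 0.00786782 / 0.07591302 ≈ 0.104

0.104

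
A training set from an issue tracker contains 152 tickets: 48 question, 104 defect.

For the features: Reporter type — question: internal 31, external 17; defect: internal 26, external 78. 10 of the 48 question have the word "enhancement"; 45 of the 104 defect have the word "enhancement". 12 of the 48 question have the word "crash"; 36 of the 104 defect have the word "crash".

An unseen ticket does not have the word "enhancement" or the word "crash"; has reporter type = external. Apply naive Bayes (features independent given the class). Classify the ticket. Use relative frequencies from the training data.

question: (48/152) × (17/48) × (38/48) × (36/48) = 0.06640625
defect: (104/152) × (78/104) × (59/104) × (68/104) ≈ 0.190347
Highest score → defect.

defect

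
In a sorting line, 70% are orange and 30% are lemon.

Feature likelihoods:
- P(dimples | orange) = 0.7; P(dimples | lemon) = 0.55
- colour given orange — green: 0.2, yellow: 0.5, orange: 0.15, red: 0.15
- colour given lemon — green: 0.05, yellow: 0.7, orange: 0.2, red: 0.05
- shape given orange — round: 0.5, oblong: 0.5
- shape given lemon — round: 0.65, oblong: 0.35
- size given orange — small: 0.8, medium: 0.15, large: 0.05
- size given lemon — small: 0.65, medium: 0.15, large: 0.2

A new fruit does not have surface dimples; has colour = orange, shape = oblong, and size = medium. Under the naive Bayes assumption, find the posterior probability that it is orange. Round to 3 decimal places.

orange: 0.7 × (1−0.7) × 0.15 × 0.5 × 0.15 = 0.0023625
lemon: 0.3 × (1−0.55) × 0.2 × 0.35 × 0.15 = 0.0014175
P(orange | x) = 0.0023625 / 0.00378 ≈ 0.625

0.625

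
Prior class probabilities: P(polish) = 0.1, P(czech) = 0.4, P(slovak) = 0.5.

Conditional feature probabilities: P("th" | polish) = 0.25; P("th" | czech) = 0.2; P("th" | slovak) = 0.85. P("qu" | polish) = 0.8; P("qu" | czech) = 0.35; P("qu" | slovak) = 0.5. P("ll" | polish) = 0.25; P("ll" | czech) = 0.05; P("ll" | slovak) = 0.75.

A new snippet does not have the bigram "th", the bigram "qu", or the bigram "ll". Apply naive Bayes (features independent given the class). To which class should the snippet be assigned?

czech

polish: 0.1 × (1−0.25) × (1−0.8) × (1−0.25) = 0.01125
czech: 0.4 × (1−0.2) × (1−0.35) × (1−0.05) = 0.1976
slovak: 0.5 × (1−0.85) × (1−0.5) × (1−0.75) = 0.009375
Highest score → czech.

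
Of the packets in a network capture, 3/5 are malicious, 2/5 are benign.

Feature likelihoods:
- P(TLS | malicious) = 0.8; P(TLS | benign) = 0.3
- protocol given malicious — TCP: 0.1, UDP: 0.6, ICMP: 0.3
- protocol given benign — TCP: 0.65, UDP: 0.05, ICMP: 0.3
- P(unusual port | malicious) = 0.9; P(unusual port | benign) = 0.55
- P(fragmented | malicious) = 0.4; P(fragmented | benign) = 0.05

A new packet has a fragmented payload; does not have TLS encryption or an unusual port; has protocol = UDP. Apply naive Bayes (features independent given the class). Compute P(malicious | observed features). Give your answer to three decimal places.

malicious: 0.6 × (1−0.8) × 0.6 × (1−0.9) × 0.4 = 0.00288
benign: 0.4 × (1−0.3) × 0.05 × (1−0.55) × 0.05 = 0.000315
P(malicious | x) = 0.00288 / 0.003195 ≈ 0.901

0.901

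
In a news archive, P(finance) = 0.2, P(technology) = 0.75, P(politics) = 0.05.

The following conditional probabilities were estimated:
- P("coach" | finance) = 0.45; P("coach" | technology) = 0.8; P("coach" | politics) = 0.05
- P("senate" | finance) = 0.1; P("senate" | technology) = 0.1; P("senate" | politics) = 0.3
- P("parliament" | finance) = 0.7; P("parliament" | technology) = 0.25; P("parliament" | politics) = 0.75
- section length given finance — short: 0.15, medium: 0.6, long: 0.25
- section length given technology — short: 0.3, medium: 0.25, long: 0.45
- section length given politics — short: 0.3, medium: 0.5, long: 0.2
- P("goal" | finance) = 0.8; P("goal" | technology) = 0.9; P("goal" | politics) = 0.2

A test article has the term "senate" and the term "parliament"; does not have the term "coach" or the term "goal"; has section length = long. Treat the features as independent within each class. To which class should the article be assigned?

politics

finance: 0.2 × (1−0.45) × 0.1 × 0.7 × 0.25 × (1−0.8) = 0.000385
technology: 0.75 × (1−0.8) × 0.1 × 0.25 × 0.45 × (1−0.9) = 0.00016875
politics: 0.05 × (1−0.05) × 0.3 × 0.75 × 0.2 × (1−0.2) = 0.00171
Highest score → politics.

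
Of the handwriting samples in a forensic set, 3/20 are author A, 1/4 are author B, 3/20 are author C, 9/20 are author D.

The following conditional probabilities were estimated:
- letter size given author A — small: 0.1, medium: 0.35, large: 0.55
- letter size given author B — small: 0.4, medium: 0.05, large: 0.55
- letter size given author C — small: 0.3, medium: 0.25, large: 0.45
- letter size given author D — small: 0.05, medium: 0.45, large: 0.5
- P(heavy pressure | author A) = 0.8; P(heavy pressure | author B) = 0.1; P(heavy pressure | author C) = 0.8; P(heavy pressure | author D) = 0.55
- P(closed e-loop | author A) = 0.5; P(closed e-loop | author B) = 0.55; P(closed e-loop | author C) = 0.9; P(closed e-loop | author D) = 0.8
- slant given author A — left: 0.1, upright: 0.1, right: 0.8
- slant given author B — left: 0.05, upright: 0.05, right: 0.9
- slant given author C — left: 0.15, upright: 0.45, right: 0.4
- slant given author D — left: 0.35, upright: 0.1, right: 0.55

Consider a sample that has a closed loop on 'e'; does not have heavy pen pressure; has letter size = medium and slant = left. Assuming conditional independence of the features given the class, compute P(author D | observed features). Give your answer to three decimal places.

author A: 0.15 × 0.35 × (1−0.8) × 0.5 × 0.1 = 0.000525
author B: 0.25 × 0.05 × (1−0.1) × 0.55 × 0.05 = 0.000309375
author C: 0.15 × 0.25 × (1−0.8) × 0.9 × 0.15 = 0.0010125
author D: 0.45 × 0.45 × (1−0.55) × 0.8 × 0.35 = 0.025515
P(author D | x) = 0.025515 / 0.027361875 ≈ 0.933

0.933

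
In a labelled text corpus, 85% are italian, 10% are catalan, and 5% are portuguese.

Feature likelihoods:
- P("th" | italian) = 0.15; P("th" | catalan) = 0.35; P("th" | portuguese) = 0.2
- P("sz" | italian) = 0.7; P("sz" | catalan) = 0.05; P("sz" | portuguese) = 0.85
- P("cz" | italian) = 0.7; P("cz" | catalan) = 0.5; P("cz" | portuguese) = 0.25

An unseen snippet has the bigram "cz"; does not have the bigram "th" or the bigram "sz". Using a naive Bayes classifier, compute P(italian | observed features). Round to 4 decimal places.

italian: 0.85 × (1−0.15) × (1−0.7) × 0.7 = 0.151725
catalan: 0.1 × (1−0.35) × (1−0.05) × 0.5 = 0.030875
portuguese: 0.05 × (1−0.2) × (1−0.85) × 0.25 = 0.0015
P(italian | x) = 0.151725 / 0.1841 ≈ 0.8241

0.8241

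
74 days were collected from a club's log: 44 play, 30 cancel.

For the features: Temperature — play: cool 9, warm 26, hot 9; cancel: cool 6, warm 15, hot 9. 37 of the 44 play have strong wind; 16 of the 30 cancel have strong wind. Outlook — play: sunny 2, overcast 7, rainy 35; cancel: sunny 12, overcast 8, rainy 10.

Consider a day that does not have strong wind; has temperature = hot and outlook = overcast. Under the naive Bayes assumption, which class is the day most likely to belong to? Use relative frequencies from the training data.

play: (44/74) × (9/44) × (7/44) × (7/44) ≈ 0.00307823
cancel: (30/74) × (9/30) × (14/30) × (8/30) ≈ 0.0151351
Highest score → cancel.

cancel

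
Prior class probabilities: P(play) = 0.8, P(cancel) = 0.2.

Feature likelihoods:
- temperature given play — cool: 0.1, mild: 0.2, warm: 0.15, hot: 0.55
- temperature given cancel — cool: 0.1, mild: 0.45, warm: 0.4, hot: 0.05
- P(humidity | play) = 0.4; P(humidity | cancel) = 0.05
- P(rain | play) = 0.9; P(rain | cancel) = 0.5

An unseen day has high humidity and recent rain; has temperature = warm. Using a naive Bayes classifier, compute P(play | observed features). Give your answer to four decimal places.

0.9558

play: 0.8 × 0.15 × 0.4 × 0.9 = 0.0432
cancel: 0.2 × 0.4 × 0.05 × 0.5 = 0.002
P(play | x) = 0.0432 / 0.0452 ≈ 0.9558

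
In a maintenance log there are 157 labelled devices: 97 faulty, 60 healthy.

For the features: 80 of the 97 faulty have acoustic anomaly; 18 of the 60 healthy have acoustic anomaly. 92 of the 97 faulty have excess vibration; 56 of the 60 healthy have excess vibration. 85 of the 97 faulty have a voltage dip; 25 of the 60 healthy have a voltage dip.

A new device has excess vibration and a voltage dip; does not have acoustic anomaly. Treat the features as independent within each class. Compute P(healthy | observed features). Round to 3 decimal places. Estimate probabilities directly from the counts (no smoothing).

0.536

faulty: (97/157) × (17/97) × (92/97) × (85/97) ≈ 0.0899938
healthy: (60/157) × (42/60) × (56/60) × (25/60) ≈ 0.104034
P(healthy | x) = 0.104034 / 0.1940278 ≈ 0.536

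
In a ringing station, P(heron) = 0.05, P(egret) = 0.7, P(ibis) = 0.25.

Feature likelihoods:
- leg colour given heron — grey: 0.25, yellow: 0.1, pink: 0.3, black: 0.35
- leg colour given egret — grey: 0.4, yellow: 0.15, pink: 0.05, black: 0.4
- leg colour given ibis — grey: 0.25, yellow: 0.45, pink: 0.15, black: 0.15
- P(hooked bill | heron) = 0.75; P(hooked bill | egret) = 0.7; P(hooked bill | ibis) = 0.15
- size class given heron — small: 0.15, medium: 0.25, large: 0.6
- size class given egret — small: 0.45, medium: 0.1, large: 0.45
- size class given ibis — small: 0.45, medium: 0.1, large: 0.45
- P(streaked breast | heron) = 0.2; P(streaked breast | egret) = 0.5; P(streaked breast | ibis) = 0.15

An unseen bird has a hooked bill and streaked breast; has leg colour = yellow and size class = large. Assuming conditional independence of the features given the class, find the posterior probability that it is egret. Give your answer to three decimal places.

heron: 0.05 × 0.1 × 0.75 × 0.6 × 0.2 = 0.00045
egret: 0.7 × 0.15 × 0.7 × 0.45 × 0.5 = 0.0165375
ibis: 0.25 × 0.45 × 0.15 × 0.45 × 0.15 = 0.0011390625
P(egret | x) = 0.0165375 / 0.0181265625 ≈ 0.912

0.912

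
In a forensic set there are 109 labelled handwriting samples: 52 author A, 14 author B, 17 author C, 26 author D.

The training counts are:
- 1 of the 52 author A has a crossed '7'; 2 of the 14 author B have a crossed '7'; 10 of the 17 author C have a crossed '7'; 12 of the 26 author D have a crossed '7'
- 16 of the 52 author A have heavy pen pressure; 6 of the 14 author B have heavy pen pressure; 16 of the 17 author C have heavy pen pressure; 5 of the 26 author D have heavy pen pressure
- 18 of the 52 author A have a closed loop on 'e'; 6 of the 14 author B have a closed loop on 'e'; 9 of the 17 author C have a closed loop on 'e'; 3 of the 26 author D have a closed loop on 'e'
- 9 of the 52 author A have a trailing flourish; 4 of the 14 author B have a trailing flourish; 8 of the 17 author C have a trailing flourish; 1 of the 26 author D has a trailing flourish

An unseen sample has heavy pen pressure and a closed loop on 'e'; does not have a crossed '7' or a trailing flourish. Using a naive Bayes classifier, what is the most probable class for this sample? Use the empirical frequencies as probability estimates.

author A

author A: (52/109) × (51/52) × (16/52) × (18/52) × (43/52) ≈ 0.0412092
author B: (14/109) × (12/14) × (6/14) × (6/14) × (10/14) ≈ 0.0144435
author C: (17/109) × (7/17) × (16/17) × (9/17) × (9/17) ≈ 0.0169406
author D: (26/109) × (14/26) × (5/26) × (3/26) × (25/26) ≈ 0.00274039
Highest score → author A.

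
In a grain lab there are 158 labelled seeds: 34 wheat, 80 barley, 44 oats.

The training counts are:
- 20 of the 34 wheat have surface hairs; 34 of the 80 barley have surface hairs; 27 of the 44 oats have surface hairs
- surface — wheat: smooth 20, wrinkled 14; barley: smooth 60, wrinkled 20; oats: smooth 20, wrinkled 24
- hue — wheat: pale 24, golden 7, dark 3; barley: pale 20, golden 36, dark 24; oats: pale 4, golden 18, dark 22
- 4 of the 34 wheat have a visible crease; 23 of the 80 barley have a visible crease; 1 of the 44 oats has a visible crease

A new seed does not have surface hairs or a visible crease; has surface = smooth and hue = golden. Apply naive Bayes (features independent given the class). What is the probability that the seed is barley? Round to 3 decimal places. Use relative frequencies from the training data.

0.707

wheat: (34/158) × (14/34) × (20/34) × (7/34) × (30/34) ≈ 0.00946855
barley: (80/158) × (46/80) × (60/80) × (36/80) × (57/80) ≈ 0.0700099
oats: (44/158) × (17/44) × (20/44) × (18/44) × (43/44) ≈ 0.0195526
P(barley | x) = 0.0700099 / 0.09903105 ≈ 0.707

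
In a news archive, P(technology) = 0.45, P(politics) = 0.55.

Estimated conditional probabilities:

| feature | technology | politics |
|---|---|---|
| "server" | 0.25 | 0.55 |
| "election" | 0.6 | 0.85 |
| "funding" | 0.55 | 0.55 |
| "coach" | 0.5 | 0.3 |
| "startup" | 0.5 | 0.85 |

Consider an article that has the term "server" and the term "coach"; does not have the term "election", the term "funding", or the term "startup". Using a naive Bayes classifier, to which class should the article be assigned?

technology

technology: 0.45 × 0.25 × (1−0.6) × (1−0.55) × 0.5 × (1−0.5) = 0.0050625
politics: 0.55 × 0.55 × (1−0.85) × (1−0.55) × 0.3 × (1−0.85) = 0.00091884375
Highest score → technology.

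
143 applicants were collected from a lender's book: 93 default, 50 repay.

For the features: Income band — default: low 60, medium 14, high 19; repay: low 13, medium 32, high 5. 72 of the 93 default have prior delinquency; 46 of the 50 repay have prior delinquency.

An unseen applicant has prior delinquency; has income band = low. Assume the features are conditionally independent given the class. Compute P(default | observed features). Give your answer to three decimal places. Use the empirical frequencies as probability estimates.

default: (93/143) × (60/93) × (72/93) ≈ 0.324836
repay: (50/143) × (13/50) × (46/50) ≈ 0.0836364
P(default | x) = 0.324836 / 0.4084724 ≈ 0.795

0.795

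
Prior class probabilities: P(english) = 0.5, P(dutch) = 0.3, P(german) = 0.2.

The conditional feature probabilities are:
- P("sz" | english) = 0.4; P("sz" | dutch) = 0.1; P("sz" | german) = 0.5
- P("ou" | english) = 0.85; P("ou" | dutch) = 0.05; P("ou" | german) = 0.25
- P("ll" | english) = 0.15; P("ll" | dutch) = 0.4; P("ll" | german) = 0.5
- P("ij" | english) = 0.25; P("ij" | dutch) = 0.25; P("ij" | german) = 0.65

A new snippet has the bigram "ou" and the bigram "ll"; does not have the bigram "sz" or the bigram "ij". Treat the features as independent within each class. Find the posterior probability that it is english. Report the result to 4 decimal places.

0.7730

english: 0.5 × (1−0.4) × 0.85 × 0.15 × (1−0.25) = 0.0286875
dutch: 0.3 × (1−0.1) × 0.05 × 0.4 × (1−0.25) = 0.00405
german: 0.2 × (1−0.5) × 0.25 × 0.5 × (1−0.65) = 0.004375
P(english | x) = 0.0286875 / 0.0371125 ≈ 0.7730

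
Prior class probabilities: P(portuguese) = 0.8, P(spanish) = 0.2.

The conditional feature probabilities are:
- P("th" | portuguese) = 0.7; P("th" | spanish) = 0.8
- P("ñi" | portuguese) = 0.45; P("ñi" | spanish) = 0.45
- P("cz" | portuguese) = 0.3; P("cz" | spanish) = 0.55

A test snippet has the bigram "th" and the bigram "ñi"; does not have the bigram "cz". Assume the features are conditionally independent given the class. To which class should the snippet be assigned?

portuguese: 0.8 × 0.7 × 0.45 × (1−0.3) = 0.1764
spanish: 0.2 × 0.8 × 0.45 × (1−0.55) = 0.0324
Highest score → portuguese.

portuguese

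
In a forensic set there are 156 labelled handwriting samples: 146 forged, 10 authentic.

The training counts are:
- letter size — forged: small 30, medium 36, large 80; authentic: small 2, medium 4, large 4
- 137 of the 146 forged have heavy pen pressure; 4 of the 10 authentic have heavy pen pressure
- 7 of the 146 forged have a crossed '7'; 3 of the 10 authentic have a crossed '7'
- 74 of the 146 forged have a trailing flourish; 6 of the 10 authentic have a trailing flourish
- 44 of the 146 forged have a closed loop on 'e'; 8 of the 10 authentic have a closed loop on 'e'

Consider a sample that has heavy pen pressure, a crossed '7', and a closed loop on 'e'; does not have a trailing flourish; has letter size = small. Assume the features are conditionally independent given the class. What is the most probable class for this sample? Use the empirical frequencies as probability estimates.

forged

forged: (146/156) × (30/146) × (137/146) × (7/146) × (72/146) × (44/146) ≈ 0.00128585
authentic: (10/156) × (2/10) × (4/10) × (3/10) × (4/10) × (8/10) ≈ 0.000492308
Highest score → forged.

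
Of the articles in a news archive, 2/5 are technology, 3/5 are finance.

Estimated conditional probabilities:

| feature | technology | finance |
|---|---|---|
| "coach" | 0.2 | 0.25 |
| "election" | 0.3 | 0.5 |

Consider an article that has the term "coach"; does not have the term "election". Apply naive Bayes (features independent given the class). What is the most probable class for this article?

finance

technology: 0.4 × 0.2 × (1−0.3) = 0.056
finance: 0.6 × 0.25 × (1−0.5) = 0.075
Highest score → finance.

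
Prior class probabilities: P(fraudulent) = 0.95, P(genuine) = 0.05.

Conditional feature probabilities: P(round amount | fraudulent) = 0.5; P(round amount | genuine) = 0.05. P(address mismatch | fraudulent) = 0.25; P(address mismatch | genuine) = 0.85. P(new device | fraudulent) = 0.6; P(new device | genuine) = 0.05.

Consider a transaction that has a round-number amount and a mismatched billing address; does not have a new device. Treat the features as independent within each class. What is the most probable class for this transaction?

fraudulent: 0.95 × 0.5 × 0.25 × (1−0.6) = 0.0475
genuine: 0.05 × 0.05 × 0.85 × (1−0.05) = 0.00201875
Highest score → fraudulent.

fraudulent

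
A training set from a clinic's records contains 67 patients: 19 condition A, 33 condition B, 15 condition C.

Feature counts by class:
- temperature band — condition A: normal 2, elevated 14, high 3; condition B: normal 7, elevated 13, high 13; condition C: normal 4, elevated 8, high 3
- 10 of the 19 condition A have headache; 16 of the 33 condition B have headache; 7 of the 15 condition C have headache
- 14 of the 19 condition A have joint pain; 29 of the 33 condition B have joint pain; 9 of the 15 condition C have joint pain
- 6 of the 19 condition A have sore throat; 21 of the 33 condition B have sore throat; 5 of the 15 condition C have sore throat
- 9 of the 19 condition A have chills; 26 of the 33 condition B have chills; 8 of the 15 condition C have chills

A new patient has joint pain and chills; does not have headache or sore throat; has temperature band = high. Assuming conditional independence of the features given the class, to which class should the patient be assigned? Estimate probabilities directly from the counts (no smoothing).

condition A: (19/67) × (3/19) × (9/19) × (14/19) × (13/19) × (9/19) ≈ 0.00506511
condition B: (33/67) × (13/33) × (17/33) × (29/33) × (12/33) × (26/33) ≈ 0.025166
condition C: (15/67) × (3/15) × (8/15) × (9/15) × (10/15) × (8/15) ≈ 0.00509453
Highest score → condition B.

condition B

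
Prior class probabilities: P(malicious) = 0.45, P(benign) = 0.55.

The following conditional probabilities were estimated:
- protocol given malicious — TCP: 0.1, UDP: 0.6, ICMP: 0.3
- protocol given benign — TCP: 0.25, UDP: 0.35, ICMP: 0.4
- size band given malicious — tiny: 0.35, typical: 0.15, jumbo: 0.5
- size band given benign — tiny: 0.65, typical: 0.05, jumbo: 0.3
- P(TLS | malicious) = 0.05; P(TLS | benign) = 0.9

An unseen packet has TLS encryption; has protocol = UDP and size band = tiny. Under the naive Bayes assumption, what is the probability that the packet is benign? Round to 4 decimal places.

malicious: 0.45 × 0.6 × 0.35 × 0.05 = 0.004725
benign: 0.55 × 0.35 × 0.65 × 0.9 = 0.1126125
P(benign | x) = 0.1126125 / 0.1173375 ≈ 0.9597

0.9597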